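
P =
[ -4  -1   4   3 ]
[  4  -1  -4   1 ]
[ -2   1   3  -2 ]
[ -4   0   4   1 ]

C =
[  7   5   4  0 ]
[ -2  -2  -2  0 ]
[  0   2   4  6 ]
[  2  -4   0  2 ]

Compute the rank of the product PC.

First compute PC:
[[-20, -22,   2,  30],
 [ 32,  10,   2, -22],
 [-20,   2,   2,  14],
 [-26, -16,   0,  26]]
Now row reduce the product.
R2 ← R2 + (8/5)·R1: [0, -126/5, 26/5, 26]
R3 ← R3 − R1: [0, 24, 0, -16]
R4 ← R4 − (13/10)·R1: [0, 63/5, -13/5, -13]
R3 ← R3 + (20/21)·R2: [0, 0, 104/21, 184/21]
R4 ← R4 + (1/2)·R2: [0, 0, 0, 0]
3 nonzero rows, so rank(PC) = 3.

3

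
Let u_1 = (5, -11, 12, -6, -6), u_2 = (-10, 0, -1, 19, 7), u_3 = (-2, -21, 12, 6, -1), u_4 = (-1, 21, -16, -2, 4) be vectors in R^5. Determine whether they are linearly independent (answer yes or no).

Form the matrix with these vectors as rows and row reduce.
R2 ← R2 + (2)·R1: [0, -22, 23, 7, -5]
R3 ← R3 + (2/5)·R1: [0, -127/5, 84/5, 18/5, -17/5]
R4 ← R4 + (1/5)·R1: [0, 94/5, -68/5, -16/5, 14/5]
R3 ← R3 − (127/110)·R2: [0, 0, -1073/110, -493/110, 261/110]
R4 ← R4 + (47/55)·R2: [0, 0, 333/55, 153/55, -81/55]
R4 ← R4 + (18/29)·R3: [0, 0, 0, 0, 0]
3 nonzero rows, so the 4 vectors span a space of dimension 3.
Since 3 < 4, the vectors are linearly dependent.

no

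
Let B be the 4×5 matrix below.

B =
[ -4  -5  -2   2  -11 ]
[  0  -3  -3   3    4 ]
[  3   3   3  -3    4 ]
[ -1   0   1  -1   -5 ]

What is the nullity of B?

2

Row reduce to echelon form.
R3 ← R3 + (3/4)·R1: [0, -3/4, 3/2, -3/2, -17/4]
R4 ← R4 − (1/4)·R1: [0, 5/4, 3/2, -3/2, -9/4]
R3 ← R3 − (1/4)·R2: [0, 0, 9/4, -9/4, -21/4]
R4 ← R4 + (5/12)·R2: [0, 0, 1/4, -1/4, -7/12]
R4 ← R4 − (1/9)·R3: [0, 0, 0, 0, 0]
3 nonzero rows, so rank(B) = 3.
B has 5 columns; by rank–nullity, nullity = 5 − 3 = 2.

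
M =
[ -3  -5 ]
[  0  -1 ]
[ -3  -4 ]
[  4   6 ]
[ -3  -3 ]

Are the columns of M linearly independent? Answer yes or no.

Row reduce M to echelon form.
R3 ← R3 − R1: [0, 1]
R4 ← R4 + (4/3)·R1: [0, -2/3]
R5 ← R5 − R1: [0, 2]
R3 ← R3 + R2: [0, 0]
R4 ← R4 − (2/3)·R2: [0, 0]
R5 ← R5 + (2)·R2: [0, 0]
2 pivots among 2 columns.
Every column is a pivot column, so the columns are linearly independent.

yes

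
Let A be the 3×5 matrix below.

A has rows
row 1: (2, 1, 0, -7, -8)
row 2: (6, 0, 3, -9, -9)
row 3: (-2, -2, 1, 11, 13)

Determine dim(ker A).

Row reduce to echelon form.
R2 ← R2 − (3)·R1: [0, -3, 3, 12, 15]
R3 ← R3 + R1: [0, -1, 1, 4, 5]
R3 ← R3 − (1/3)·R2: [0, 0, 0, 0, 0]
2 nonzero rows, so rank(A) = 2.
A has 5 columns; by rank–nullity, nullity = 5 − 2 = 3.

3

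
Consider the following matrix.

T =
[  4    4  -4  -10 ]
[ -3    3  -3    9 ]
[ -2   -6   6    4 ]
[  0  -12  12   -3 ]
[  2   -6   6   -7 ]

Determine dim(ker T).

Row reduce to echelon form.
R2 ← R2 + (3/4)·R1: [0, 6, -6, 3/2]
R3 ← R3 + (1/2)·R1: [0, -4, 4, -1]
R5 ← R5 − (1/2)·R1: [0, -8, 8, -2]
R3 ← R3 + (2/3)·R2: [0, 0, 0, 0]
R4 ← R4 + (2)·R2: [0, 0, 0, 0]
R5 ← R5 + (4/3)·R2: [0, 0, 0, 0]
2 nonzero rows, so rank(T) = 2.
T has 4 columns; by rank–nullity, nullity = 4 − 2 = 2.

2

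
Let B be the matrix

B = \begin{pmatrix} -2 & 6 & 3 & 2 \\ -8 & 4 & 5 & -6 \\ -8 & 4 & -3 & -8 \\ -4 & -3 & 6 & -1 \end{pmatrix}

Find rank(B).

Row reduce to echelon form.
R2 ← R2 − (4)·R1: [0, -20, -7, -14]
R3 ← R3 − (4)·R1: [0, -20, -15, -16]
R4 ← R4 − (2)·R1: [0, -15, 0, -5]
R3 ← R3 − R2: [0, 0, -8, -2]
R4 ← R4 − (3/4)·R2: [0, 0, 21/4, 11/2]
R4 ← R4 + (21/32)·R3: [0, 0, 0, 67/16]
Echelon form has 4 nonzero rows, so rank(B) = 4.

4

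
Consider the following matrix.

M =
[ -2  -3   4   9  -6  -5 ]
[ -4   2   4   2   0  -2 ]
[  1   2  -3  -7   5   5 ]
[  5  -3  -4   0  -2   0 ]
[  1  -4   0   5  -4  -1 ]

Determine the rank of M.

3

Row reduce to echelon form.
R2 ← R2 − (2)·R1: [0, 8, -4, -16, 12, 8]
R3 ← R3 + (1/2)·R1: [0, 1/2, -1, -5/2, 2, 5/2]
R4 ← R4 + (5/2)·R1: [0, -21/2, 6, 45/2, -17, -25/2]
R5 ← R5 + (1/2)·R1: [0, -11/2, 2, 19/2, -7, -7/2]
R3 ← R3 − (1/16)·R2: [0, 0, -3/4, -3/2, 5/4, 2]
R4 ← R4 + (21/16)·R2: [0, 0, 3/4, 3/2, -5/4, -2]
R5 ← R5 + (11/16)·R2: [0, 0, -3/4, -3/2, 5/4, 2]
R4 ← R4 + R3: [0, 0, 0, 0, 0, 0]
R5 ← R5 − R3: [0, 0, 0, 0, 0, 0]
Echelon form has 3 nonzero rows, so rank(M) = 3.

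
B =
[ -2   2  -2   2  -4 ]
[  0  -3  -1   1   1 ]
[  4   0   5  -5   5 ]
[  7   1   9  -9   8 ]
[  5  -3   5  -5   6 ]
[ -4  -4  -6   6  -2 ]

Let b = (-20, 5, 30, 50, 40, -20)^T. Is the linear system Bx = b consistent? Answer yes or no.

Row reduce the augmented matrix [B | b].
R3 ← R3 + (2)·R1: [0, 4, 1, -1, -3, -10]
R4 ← R4 + (7/2)·R1: [0, 8, 2, -2, -6, -20]
R5 ← R5 + (5/2)·R1: [0, 2, 0, 0, -4, -10]
R6 ← R6 − (2)·R1: [0, -8, -2, 2, 6, 20]
R3 ← R3 + (4/3)·R2: [0, 0, -1/3, 1/3, -5/3, -10/3]
R4 ← R4 + (8/3)·R2: [0, 0, -2/3, 2/3, -10/3, -20/3]
R5 ← R5 + (2/3)·R2: [0, 0, -2/3, 2/3, -10/3, -20/3]
R6 ← R6 − (8/3)·R2: [0, 0, 2/3, -2/3, 10/3, 20/3]
R4 ← R4 − (2)·R3: [0, 0, 0, 0, 0, 0]
R5 ← R5 − (2)·R3: [0, 0, 0, 0, 0, 0]
R6 ← R6 + (2)·R3: [0, 0, 0, 0, 0, 0]
The echelon form has 3 nonzero rows, and every pivot lies in the first 5 columns, so rank(B) = rank([B|b]) = 3.
The system is consistent.

yes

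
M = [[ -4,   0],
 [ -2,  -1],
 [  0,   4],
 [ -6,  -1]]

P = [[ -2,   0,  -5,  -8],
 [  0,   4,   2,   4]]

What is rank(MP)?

2

First compute MP:
[[  8,   0,  20,  32],
 [  4,  -4,   8,  12],
 [  0,  16,   8,  16],
 [ 12,  -4,  28,  44]]
Now row reduce the product.
R2 ← R2 − (1/2)·R1: [0, -4, -2, -4]
R4 ← R4 − (3/2)·R1: [0, -4, -2, -4]
R3 ← R3 + (4)·R2: [0, 0, 0, 0]
R4 ← R4 − R2: [0, 0, 0, 0]
2 nonzero rows, so rank(MP) = 2.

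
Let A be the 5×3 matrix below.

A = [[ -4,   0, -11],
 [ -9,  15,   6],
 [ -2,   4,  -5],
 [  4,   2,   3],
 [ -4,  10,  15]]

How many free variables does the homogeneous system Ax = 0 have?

0

Row reduce to echelon form.
R2 ← R2 − (9/4)·R1: [0, 15, 123/4]
R3 ← R3 − (1/2)·R1: [0, 4, 1/2]
R4 ← R4 + R1: [0, 2, -8]
R5 ← R5 − R1: [0, 10, 26]
R3 ← R3 − (4/15)·R2: [0, 0, -77/10]
R4 ← R4 − (2/15)·R2: [0, 0, -121/10]
R5 ← R5 − (2/3)·R2: [0, 0, 11/2]
R4 ← R4 − (11/7)·R3: [0, 0, 0]
R5 ← R5 + (5/7)·R3: [0, 0, 0]
3 nonzero rows, so rank(A) = 3.
A has 3 columns; by rank–nullity, nullity = 3 − 3 = 0.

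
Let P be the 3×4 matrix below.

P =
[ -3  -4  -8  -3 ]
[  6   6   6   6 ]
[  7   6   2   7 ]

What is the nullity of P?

2

Row reduce to echelon form.
R2 ← R2 + (2)·R1: [0, -2, -10, 0]
R3 ← R3 + (7/3)·R1: [0, -10/3, -50/3, 0]
R3 ← R3 − (5/3)·R2: [0, 0, 0, 0]
2 nonzero rows, so rank(P) = 2.
P has 4 columns; by rank–nullity, nullity = 4 − 2 = 2.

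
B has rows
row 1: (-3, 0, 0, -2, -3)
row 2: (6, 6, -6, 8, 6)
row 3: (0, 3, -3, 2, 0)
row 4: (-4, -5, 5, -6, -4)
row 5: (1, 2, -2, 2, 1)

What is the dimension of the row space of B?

2

Row reduce to echelon form.
R2 ← R2 + (2)·R1: [0, 6, -6, 4, 0]
R4 ← R4 − (4/3)·R1: [0, -5, 5, -10/3, 0]
R5 ← R5 + (1/3)·R1: [0, 2, -2, 4/3, 0]
R3 ← R3 − (1/2)·R2: [0, 0, 0, 0, 0]
R4 ← R4 + (5/6)·R2: [0, 0, 0, 0, 0]
R5 ← R5 − (1/3)·R2: [0, 0, 0, 0, 0]
Echelon form has 2 nonzero rows, so rank(B) = 2.
The row space has dimension equal to the rank: 2.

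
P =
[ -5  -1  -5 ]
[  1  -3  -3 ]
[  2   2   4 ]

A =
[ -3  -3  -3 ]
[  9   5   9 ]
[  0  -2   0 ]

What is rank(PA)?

2

First compute PA:
[[  6,  20,   6],
 [-30, -12, -30],
 [ 12,  -4,  12]]
Now row reduce the product.
R2 ← R2 + (5)·R1: [0, 88, 0]
R3 ← R3 − (2)·R1: [0, -44, 0]
R3 ← R3 + (1/2)·R2: [0, 0, 0]
2 nonzero rows, so rank(PA) = 2.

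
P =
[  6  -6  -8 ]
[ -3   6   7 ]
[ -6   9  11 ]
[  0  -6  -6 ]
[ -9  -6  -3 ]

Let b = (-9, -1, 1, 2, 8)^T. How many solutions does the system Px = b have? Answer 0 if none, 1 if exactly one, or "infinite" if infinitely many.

Row reduce the augmented matrix [P | b].
R2 ← R2 + (1/2)·R1: [0, 3, 3, -11/2]
R3 ← R3 + R1: [0, 3, 3, -8]
R5 ← R5 + (3/2)·R1: [0, -15, -15, -11/2]
R3 ← R3 − R2: [0, 0, 0, -5/2]
R4 ← R4 + (2)·R2: [0, 0, 0, -9]
R5 ← R5 + (5)·R2: [0, 0, 0, -33]
R4 ← R4 − (18/5)·R3: [0, 0, 0, 0]
R5 ← R5 − (66/5)·R3: [0, 0, 0, 0]
The echelon form has 3 nonzero rows; the last pivot sits in the augmented column, so rank(P) = 2 but rank([P|b]) = 3.
Since the ranks differ, the system is inconsistent.
It has no solutions.

0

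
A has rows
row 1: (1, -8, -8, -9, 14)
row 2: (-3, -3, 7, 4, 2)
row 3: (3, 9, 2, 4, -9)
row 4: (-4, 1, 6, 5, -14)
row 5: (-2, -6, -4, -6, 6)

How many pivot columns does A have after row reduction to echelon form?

5

Row reduce to echelon form.
R2 ← R2 + (3)·R1: [0, -27, -17, -23, 44]
R3 ← R3 − (3)·R1: [0, 33, 26, 31, -51]
R4 ← R4 + (4)·R1: [0, -31, -26, -31, 42]
R5 ← R5 + (2)·R1: [0, -22, -20, -24, 34]
R3 ← R3 + (11/9)·R2: [0, 0, 47/9, 26/9, 25/9]
R4 ← R4 − (31/27)·R2: [0, 0, -175/27, -124/27, -230/27]
R5 ← R5 − (22/27)·R2: [0, 0, -166/27, -142/27, -50/27]
R4 ← R4 + (175/141)·R3: [0, 0, 0, -142/141, -715/141]
R5 ← R5 + (166/141)·R3: [0, 0, 0, -262/141, 200/141]
R5 ← R5 − (131/71)·R4: [0, 0, 0, 0, 765/71]
Echelon form has 5 nonzero rows, so rank(A) = 5.
Each nonzero row contributes one pivot column: 5 pivot columns.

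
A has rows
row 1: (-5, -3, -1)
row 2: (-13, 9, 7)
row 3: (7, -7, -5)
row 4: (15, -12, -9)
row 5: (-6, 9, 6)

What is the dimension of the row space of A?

Row reduce to echelon form.
R2 ← R2 − (13/5)·R1: [0, 84/5, 48/5]
R3 ← R3 + (7/5)·R1: [0, -56/5, -32/5]
R4 ← R4 + (3)·R1: [0, -21, -12]
R5 ← R5 − (6/5)·R1: [0, 63/5, 36/5]
R3 ← R3 + (2/3)·R2: [0, 0, 0]
R4 ← R4 + (5/4)·R2: [0, 0, 0]
R5 ← R5 − (3/4)·R2: [0, 0, 0]
Echelon form has 2 nonzero rows, so rank(A) = 2.
The row space has dimension equal to the rank: 2.

2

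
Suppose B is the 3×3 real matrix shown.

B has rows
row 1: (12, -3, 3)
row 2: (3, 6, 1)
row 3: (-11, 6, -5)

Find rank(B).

3

Row reduce to echelon form.
R2 ← R2 − (1/4)·R1: [0, 27/4, 1/4]
R3 ← R3 + (11/12)·R1: [0, 13/4, -9/4]
R3 ← R3 − (13/27)·R2: [0, 0, -64/27]
Echelon form has 3 nonzero rows, so rank(B) = 3.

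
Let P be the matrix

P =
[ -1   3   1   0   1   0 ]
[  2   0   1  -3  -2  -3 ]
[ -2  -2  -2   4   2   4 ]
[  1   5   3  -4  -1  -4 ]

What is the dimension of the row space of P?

2

Row reduce to echelon form.
R2 ← R2 + (2)·R1: [0, 6, 3, -3, 0, -3]
R3 ← R3 − (2)·R1: [0, -8, -4, 4, 0, 4]
R4 ← R4 + R1: [0, 8, 4, -4, 0, -4]
R3 ← R3 + (4/3)·R2: [0, 0, 0, 0, 0, 0]
R4 ← R4 − (4/3)·R2: [0, 0, 0, 0, 0, 0]
Echelon form has 2 nonzero rows, so rank(P) = 2.
The row space has dimension equal to the rank: 2.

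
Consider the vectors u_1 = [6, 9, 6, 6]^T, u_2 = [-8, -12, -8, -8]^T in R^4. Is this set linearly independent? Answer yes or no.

no

Form the matrix with these vectors as rows and row reduce.
R2 ← R2 + (4/3)·R1: [0, 0, 0, 0]
1 nonzero row, so the 2 vectors span a space of dimension 1.
Since 1 < 2, the vectors are linearly dependent.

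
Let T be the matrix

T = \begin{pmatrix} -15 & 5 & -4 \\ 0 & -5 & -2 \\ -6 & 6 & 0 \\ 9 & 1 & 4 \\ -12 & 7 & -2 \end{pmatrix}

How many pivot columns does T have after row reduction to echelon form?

Row reduce to echelon form.
R3 ← R3 − (2/5)·R1: [0, 4, 8/5]
R4 ← R4 + (3/5)·R1: [0, 4, 8/5]
R5 ← R5 − (4/5)·R1: [0, 3, 6/5]
R3 ← R3 + (4/5)·R2: [0, 0, 0]
R4 ← R4 + (4/5)·R2: [0, 0, 0]
R5 ← R5 + (3/5)·R2: [0, 0, 0]
Echelon form has 2 nonzero rows, so rank(T) = 2.
Each nonzero row contributes one pivot column: 2 pivot columns.

2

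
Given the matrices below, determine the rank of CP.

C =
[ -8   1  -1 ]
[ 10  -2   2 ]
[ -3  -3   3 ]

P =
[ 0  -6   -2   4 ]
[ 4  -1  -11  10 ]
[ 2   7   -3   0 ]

2

First compute CP:
[[  2,  40,   8, -22],
 [ -4, -44,  -4,  20],
 [ -6,  42,  30, -42]]
Now row reduce the product.
R2 ← R2 + (2)·R1: [0, 36, 12, -24]
R3 ← R3 + (3)·R1: [0, 162, 54, -108]
R3 ← R3 − (9/2)·R2: [0, 0, 0, 0]
2 nonzero rows, so rank(CP) = 2.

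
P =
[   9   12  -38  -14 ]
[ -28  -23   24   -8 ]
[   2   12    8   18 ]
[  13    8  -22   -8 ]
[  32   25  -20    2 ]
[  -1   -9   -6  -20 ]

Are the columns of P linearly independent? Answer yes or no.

yes

Row reduce P to echelon form.
R2 ← R2 + (28/9)·R1: [0, 43/3, -848/9, -464/9]
R3 ← R3 − (2/9)·R1: [0, 28/3, 148/9, 190/9]
R4 ← R4 − (13/9)·R1: [0, -28/3, 296/9, 110/9]
R5 ← R5 − (32/9)·R1: [0, -53/3, 1036/9, 466/9]
R6 ← R6 + (1/9)·R1: [0, -23/3, -92/9, -194/9]
R3 ← R3 − (28/43)·R2: [0, 0, 10036/129, 7054/129]
R4 ← R4 + (28/43)·R2: [0, 0, -1224/43, -918/43]
R5 ← R5 + (53/43)·R2: [0, 0, -44/43, -506/43]
R6 ← R6 + (23/43)·R2: [0, 0, -7820/129, -6338/129]
R4 ← R4 + (918/2509)·R3: [0, 0, 0, -3366/2509]
R5 ← R5 + (33/2509)·R3: [0, 0, 0, -27720/2509]
R6 ← R6 + (1955/2509)·R3: [0, 0, 0, -16368/2509]
R5 ← R5 − (140/17)·R4: [0, 0, 0, 0]
R6 ← R6 − (248/51)·R4: [0, 0, 0, 0]
4 pivots among 4 columns.
Every column is a pivot column, so the columns are linearly independent.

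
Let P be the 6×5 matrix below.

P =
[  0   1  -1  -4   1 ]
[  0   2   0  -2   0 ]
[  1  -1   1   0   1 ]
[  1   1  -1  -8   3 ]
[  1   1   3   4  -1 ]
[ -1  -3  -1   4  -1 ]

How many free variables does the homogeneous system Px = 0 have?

Row reduce to echelon form.
Swap R1 ↔ R3
R4 ← R4 − R1: [0, 2, -2, -8, 2]
R5 ← R5 − R1: [0, 2, 2, 4, -2]
R6 ← R6 + R1: [0, -4, 0, 4, 0]
R3 ← R3 − (1/2)·R2: [0, 0, -1, -3, 1]
R4 ← R4 − R2: [0, 0, -2, -6, 2]
R5 ← R5 − R2: [0, 0, 2, 6, -2]
R6 ← R6 + (2)·R2: [0, 0, 0, 0, 0]
R4 ← R4 − (2)·R3: [0, 0, 0, 0, 0]
R5 ← R5 + (2)·R3: [0, 0, 0, 0, 0]
3 nonzero rows, so rank(P) = 3.
P has 5 columns; by rank–nullity, nullity = 5 − 3 = 2.

2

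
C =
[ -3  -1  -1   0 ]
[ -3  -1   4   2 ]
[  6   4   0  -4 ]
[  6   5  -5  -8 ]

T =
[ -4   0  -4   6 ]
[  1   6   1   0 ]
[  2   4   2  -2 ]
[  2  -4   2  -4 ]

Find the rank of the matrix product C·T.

2

First compute CT:
[[  9, -10,   9, -16],
 [ 23,   2,  23, -34],
 [-28,  40, -28,  52],
 [-45,  42, -45,  78]]
Now row reduce the product.
R2 ← R2 − (23/9)·R1: [0, 248/9, 0, 62/9]
R3 ← R3 + (28/9)·R1: [0, 80/9, 0, 20/9]
R4 ← R4 + (5)·R1: [0, -8, 0, -2]
R3 ← R3 − (10/31)·R2: [0, 0, 0, 0]
R4 ← R4 + (9/31)·R2: [0, 0, 0, 0]
2 nonzero rows, so rank(CT) = 2.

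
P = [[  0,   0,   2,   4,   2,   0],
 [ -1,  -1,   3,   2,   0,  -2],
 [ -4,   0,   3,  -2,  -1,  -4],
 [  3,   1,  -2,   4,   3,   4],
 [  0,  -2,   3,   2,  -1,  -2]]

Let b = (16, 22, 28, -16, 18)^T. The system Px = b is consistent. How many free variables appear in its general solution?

3

Row reduce the augmented matrix [P | b].
Swap R1 ↔ R2
R3 ← R3 − (4)·R1: [0, 4, -9, -10, -1, 4, -60]
R4 ← R4 + (3)·R1: [0, -2, 7, 10, 3, -2, 50]
Swap R2 ↔ R3
R4 ← R4 + (1/2)·R2: [0, 0, 5/2, 5, 5/2, 0, 20]
R5 ← R5 + (1/2)·R2: [0, 0, -3/2, -3, -3/2, 0, -12]
R4 ← R4 − (5/4)·R3: [0, 0, 0, 0, 0, 0, 0]
R5 ← R5 + (3/4)·R3: [0, 0, 0, 0, 0, 0, 0]
The echelon form has 3 nonzero rows, and every pivot lies in the first 6 columns, so rank(P) = rank([P|b]) = 3.
The system is consistent.
Free variables = (unknowns) − (rank) = 6 − 3 = 3.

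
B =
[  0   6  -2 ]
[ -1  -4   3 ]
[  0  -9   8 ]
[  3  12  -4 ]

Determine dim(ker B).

0

Row reduce to echelon form.
Swap R1 ↔ R2
R4 ← R4 + (3)·R1: [0, 0, 5]
R3 ← R3 + (3/2)·R2: [0, 0, 5]
R4 ← R4 − R3: [0, 0, 0]
3 nonzero rows, so rank(B) = 3.
B has 3 columns; by rank–nullity, nullity = 3 − 3 = 0.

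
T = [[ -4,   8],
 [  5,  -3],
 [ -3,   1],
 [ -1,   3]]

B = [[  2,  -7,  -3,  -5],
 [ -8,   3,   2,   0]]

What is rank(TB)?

First compute TB:
[[-72,  52,  28,  20],
 [ 34, -44, -21, -25],
 [-14,  24,  11,  15],
 [-26,  16,   9,   5]]
Now row reduce the product.
R2 ← R2 + (17/36)·R1: [0, -175/9, -70/9, -140/9]
R3 ← R3 − (7/36)·R1: [0, 125/9, 50/9, 100/9]
R4 ← R4 − (13/36)·R1: [0, -25/9, -10/9, -20/9]
R3 ← R3 + (5/7)·R2: [0, 0, 0, 0]
R4 ← R4 − (1/7)·R2: [0, 0, 0, 0]
2 nonzero rows, so rank(TB) = 2.

2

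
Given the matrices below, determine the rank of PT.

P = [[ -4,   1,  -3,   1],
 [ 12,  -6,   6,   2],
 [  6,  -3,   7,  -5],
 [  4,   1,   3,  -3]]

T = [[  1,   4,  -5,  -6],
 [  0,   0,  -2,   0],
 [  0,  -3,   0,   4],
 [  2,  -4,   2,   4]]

3

First compute PT:
[[ -2, -11,  20,  16],
 [ 16,  22, -44, -40],
 [ -4,  23, -34, -28],
 [ -2,  19, -28, -24]]
Now row reduce the product.
R2 ← R2 + (8)·R1: [0, -66, 116, 88]
R3 ← R3 − (2)·R1: [0, 45, -74, -60]
R4 ← R4 − R1: [0, 30, -48, -40]
R3 ← R3 + (15/22)·R2: [0, 0, 56/11, 0]
R4 ← R4 + (5/11)·R2: [0, 0, 52/11, 0]
R4 ← R4 − (13/14)·R3: [0, 0, 0, 0]
3 nonzero rows, so rank(PT) = 3.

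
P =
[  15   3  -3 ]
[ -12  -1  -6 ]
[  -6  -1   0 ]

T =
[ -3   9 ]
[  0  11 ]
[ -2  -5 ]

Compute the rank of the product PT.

First compute PT:
[[-39, 183],
 [ 48, -89],
 [ 18, -65]]
Now row reduce the product.
R2 ← R2 + (16/13)·R1: [0, 1771/13]
R3 ← R3 + (6/13)·R1: [0, 253/13]
R3 ← R3 − (1/7)·R2: [0, 0]
2 nonzero rows, so rank(PT) = 2.

2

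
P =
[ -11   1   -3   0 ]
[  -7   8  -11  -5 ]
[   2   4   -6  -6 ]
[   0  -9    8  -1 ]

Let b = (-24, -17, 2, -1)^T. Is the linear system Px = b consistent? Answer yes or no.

yes

Row reduce the augmented matrix [P | b].
R2 ← R2 − (7/11)·R1: [0, 81/11, -100/11, -5, -19/11]
R3 ← R3 + (2/11)·R1: [0, 46/11, -72/11, -6, -26/11]
R3 ← R3 − (46/81)·R2: [0, 0, -112/81, -256/81, -112/81]
R4 ← R4 + (11/9)·R2: [0, 0, -28/9, -64/9, -28/9]
R4 ← R4 − (9/4)·R3: [0, 0, 0, 0, 0]
The echelon form has 3 nonzero rows, and every pivot lies in the first 4 columns, so rank(P) = rank([P|b]) = 3.
The system is consistent.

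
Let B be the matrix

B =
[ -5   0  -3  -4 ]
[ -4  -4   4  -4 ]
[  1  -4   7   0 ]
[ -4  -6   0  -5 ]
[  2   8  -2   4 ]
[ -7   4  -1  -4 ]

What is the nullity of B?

1

Row reduce to echelon form.
R2 ← R2 − (4/5)·R1: [0, -4, 32/5, -4/5]
R3 ← R3 + (1/5)·R1: [0, -4, 32/5, -4/5]
R4 ← R4 − (4/5)·R1: [0, -6, 12/5, -9/5]
R5 ← R5 + (2/5)·R1: [0, 8, -16/5, 12/5]
R6 ← R6 − (7/5)·R1: [0, 4, 16/5, 8/5]
R3 ← R3 − R2: [0, 0, 0, 0]
R4 ← R4 − (3/2)·R2: [0, 0, -36/5, -3/5]
R5 ← R5 + (2)·R2: [0, 0, 48/5, 4/5]
R6 ← R6 + R2: [0, 0, 48/5, 4/5]
Swap R3 ↔ R4
R5 ← R5 + (4/3)·R3: [0, 0, 0, 0]
R6 ← R6 + (4/3)·R3: [0, 0, 0, 0]
3 nonzero rows, so rank(B) = 3.
B has 4 columns; by rank–nullity, nullity = 4 − 3 = 1.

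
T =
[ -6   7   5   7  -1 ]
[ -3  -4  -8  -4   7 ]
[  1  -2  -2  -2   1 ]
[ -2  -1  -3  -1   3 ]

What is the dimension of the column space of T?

2

Row reduce to echelon form.
R2 ← R2 − (1/2)·R1: [0, -15/2, -21/2, -15/2, 15/2]
R3 ← R3 + (1/6)·R1: [0, -5/6, -7/6, -5/6, 5/6]
R4 ← R4 − (1/3)·R1: [0, -10/3, -14/3, -10/3, 10/3]
R3 ← R3 − (1/9)·R2: [0, 0, 0, 0, 0]
R4 ← R4 − (4/9)·R2: [0, 0, 0, 0, 0]
Echelon form has 2 nonzero rows, so rank(T) = 2.
The column space has dimension equal to the rank: 2.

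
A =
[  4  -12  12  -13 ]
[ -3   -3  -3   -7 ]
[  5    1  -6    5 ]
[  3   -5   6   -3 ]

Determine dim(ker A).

Row reduce to echelon form.
R2 ← R2 + (3/4)·R1: [0, -12, 6, -67/4]
R3 ← R3 − (5/4)·R1: [0, 16, -21, 85/4]
R4 ← R4 − (3/4)·R1: [0, 4, -3, 27/4]
R3 ← R3 + (4/3)·R2: [0, 0, -13, -13/12]
R4 ← R4 + (1/3)·R2: [0, 0, -1, 7/6]
R4 ← R4 − (1/13)·R3: [0, 0, 0, 5/4]
4 nonzero rows, so rank(A) = 4.
A has 4 columns; by rank–nullity, nullity = 4 − 4 = 0.

0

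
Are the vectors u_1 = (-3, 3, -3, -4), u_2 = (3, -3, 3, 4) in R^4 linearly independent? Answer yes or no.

Form the matrix with these vectors as rows and row reduce.
R2 ← R2 + R1: [0, 0, 0, 0]
1 nonzero row, so the 2 vectors span a space of dimension 1.
Since 1 < 2, the vectors are linearly dependent.

no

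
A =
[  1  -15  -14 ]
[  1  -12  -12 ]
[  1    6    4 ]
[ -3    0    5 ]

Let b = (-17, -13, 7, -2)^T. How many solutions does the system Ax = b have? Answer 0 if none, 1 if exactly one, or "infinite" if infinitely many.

1

Row reduce the augmented matrix [A | b].
R2 ← R2 − R1: [0, 3, 2, 4]
R3 ← R3 − R1: [0, 21, 18, 24]
R4 ← R4 + (3)·R1: [0, -45, -37, -53]
R3 ← R3 − (7)·R2: [0, 0, 4, -4]
R4 ← R4 + (15)·R2: [0, 0, -7, 7]
R4 ← R4 + (7/4)·R3: [0, 0, 0, 0]
The echelon form has 3 nonzero rows, and every pivot lies in the first 3 columns, so rank(A) = rank([A|b]) = 3.
The system is consistent.
rank = 3 = number of unknowns, so the solution is unique.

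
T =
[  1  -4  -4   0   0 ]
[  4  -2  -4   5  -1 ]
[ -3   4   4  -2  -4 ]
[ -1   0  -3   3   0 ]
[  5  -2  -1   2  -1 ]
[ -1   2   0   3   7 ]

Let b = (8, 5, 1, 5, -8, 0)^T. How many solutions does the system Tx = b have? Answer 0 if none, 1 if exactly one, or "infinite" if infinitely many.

Row reduce the augmented matrix [T | b].
R2 ← R2 − (4)·R1: [0, 14, 12, 5, -1, -27]
R3 ← R3 + (3)·R1: [0, -8, -8, -2, -4, 25]
R4 ← R4 + R1: [0, -4, -7, 3, 0, 13]
R5 ← R5 − (5)·R1: [0, 18, 19, 2, -1, -48]
R6 ← R6 + R1: [0, -2, -4, 3, 7, 8]
R3 ← R3 + (4/7)·R2: [0, 0, -8/7, 6/7, -32/7, 67/7]
R4 ← R4 + (2/7)·R2: [0, 0, -25/7, 31/7, -2/7, 37/7]
R5 ← R5 − (9/7)·R2: [0, 0, 25/7, -31/7, 2/7, -93/7]
R6 ← R6 + (1/7)·R2: [0, 0, -16/7, 26/7, 48/7, 29/7]
R4 ← R4 − (25/8)·R3: [0, 0, 0, 7/4, 14, -197/8]
R5 ← R5 + (25/8)·R3: [0, 0, 0, -7/4, -14, 133/8]
R6 ← R6 − (2)·R3: [0, 0, 0, 2, 16, -15]
R5 ← R5 + R4: [0, 0, 0, 0, 0, -8]
R6 ← R6 − (8/7)·R4: [0, 0, 0, 0, 0, 92/7]
R6 ← R6 + (23/14)·R5: [0, 0, 0, 0, 0, 0]
The echelon form has 5 nonzero rows; the last pivot sits in the augmented column, so rank(T) = 4 but rank([T|b]) = 5.
Since the ranks differ, the system is inconsistent.
It has no solutions.

0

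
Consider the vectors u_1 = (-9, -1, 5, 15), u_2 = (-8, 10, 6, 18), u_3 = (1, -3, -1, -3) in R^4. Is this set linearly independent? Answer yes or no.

Form the matrix with these vectors as rows and row reduce.
R2 ← R2 − (8/9)·R1: [0, 98/9, 14/9, 14/3]
R3 ← R3 + (1/9)·R1: [0, -28/9, -4/9, -4/3]
R3 ← R3 + (2/7)·R2: [0, 0, 0, 0]
2 nonzero rows, so the 3 vectors span a space of dimension 2.
Since 2 < 3, the vectors are linearly dependent.

no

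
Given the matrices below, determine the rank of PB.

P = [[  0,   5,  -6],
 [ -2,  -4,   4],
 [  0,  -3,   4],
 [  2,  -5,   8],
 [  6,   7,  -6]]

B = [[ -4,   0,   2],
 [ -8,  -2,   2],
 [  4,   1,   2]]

3

First compute PB:
[[-64, -16,  -2],
 [ 56,  12,  -4],
 [ 40,  10,   2],
 [ 64,  18,  10],
 [-104, -20,  14]]
Now row reduce the product.
R2 ← R2 + (7/8)·R1: [0, -2, -23/4]
R3 ← R3 + (5/8)·R1: [0, 0, 3/4]
R4 ← R4 + R1: [0, 2, 8]
R5 ← R5 − (13/8)·R1: [0, 6, 69/4]
R4 ← R4 + R2: [0, 0, 9/4]
R5 ← R5 + (3)·R2: [0, 0, 0]
R4 ← R4 − (3)·R3: [0, 0, 0]
3 nonzero rows, so rank(PB) = 3.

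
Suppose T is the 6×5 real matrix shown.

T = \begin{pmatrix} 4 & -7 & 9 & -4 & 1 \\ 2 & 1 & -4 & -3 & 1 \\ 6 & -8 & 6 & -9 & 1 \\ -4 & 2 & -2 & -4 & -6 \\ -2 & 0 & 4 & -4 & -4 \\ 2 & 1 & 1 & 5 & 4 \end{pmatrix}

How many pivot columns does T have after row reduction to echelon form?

5

Row reduce to echelon form.
R2 ← R2 − (1/2)·R1: [0, 9/2, -17/2, -1, 1/2]
R3 ← R3 − (3/2)·R1: [0, 5/2, -15/2, -3, -1/2]
R4 ← R4 + R1: [0, -5, 7, -8, -5]
R5 ← R5 + (1/2)·R1: [0, -7/2, 17/2, -6, -7/2]
R6 ← R6 − (1/2)·R1: [0, 9/2, -7/2, 7, 7/2]
R3 ← R3 − (5/9)·R2: [0, 0, -25/9, -22/9, -7/9]
R4 ← R4 + (10/9)·R2: [0, 0, -22/9, -82/9, -40/9]
R5 ← R5 + (7/9)·R2: [0, 0, 17/9, -61/9, -28/9]
R6 ← R6 − R2: [0, 0, 5, 8, 3]
R4 ← R4 − (22/25)·R3: [0, 0, 0, -174/25, -94/25]
R5 ← R5 + (17/25)·R3: [0, 0, 0, -211/25, -91/25]
R6 ← R6 + (9/5)·R3: [0, 0, 0, 18/5, 8/5]
R5 ← R5 − (211/174)·R4: [0, 0, 0, 0, 80/87]
R6 ← R6 + (15/29)·R4: [0, 0, 0, 0, -10/29]
R6 ← R6 + (3/8)·R5: [0, 0, 0, 0, 0]
Echelon form has 5 nonzero rows, so rank(T) = 5.
Each nonzero row contributes one pivot column: 5 pivot columns.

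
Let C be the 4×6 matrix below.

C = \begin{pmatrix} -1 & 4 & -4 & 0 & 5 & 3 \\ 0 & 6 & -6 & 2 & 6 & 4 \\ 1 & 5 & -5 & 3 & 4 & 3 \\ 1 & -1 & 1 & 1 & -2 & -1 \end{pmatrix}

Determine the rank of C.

2

Row reduce to echelon form.
R3 ← R3 + R1: [0, 9, -9, 3, 9, 6]
R4 ← R4 + R1: [0, 3, -3, 1, 3, 2]
R3 ← R3 − (3/2)·R2: [0, 0, 0, 0, 0, 0]
R4 ← R4 − (1/2)·R2: [0, 0, 0, 0, 0, 0]
Echelon form has 2 nonzero rows, so rank(C) = 2.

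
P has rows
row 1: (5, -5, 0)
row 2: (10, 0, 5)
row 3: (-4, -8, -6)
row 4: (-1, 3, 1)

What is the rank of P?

2

Row reduce to echelon form.
R2 ← R2 − (2)·R1: [0, 10, 5]
R3 ← R3 + (4/5)·R1: [0, -12, -6]
R4 ← R4 + (1/5)·R1: [0, 2, 1]
R3 ← R3 + (6/5)·R2: [0, 0, 0]
R4 ← R4 − (1/5)·R2: [0, 0, 0]
Echelon form has 2 nonzero rows, so rank(P) = 2.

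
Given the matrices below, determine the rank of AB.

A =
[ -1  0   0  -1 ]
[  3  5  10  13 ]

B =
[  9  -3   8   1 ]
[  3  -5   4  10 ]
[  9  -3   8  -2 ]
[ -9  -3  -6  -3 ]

First compute AB:
[[  0,   6,  -2,   2],
 [ 15, -103,  46,  -6]]
Now row reduce the product.
Swap R1 ↔ R2
2 nonzero rows, so rank(AB) = 2.

2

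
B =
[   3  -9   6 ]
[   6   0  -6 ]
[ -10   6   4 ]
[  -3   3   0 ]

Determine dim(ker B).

Row reduce to echelon form.
R2 ← R2 − (2)·R1: [0, 18, -18]
R3 ← R3 + (10/3)·R1: [0, -24, 24]
R4 ← R4 + R1: [0, -6, 6]
R3 ← R3 + (4/3)·R2: [0, 0, 0]
R4 ← R4 + (1/3)·R2: [0, 0, 0]
2 nonzero rows, so rank(B) = 2.
B has 3 columns; by rank–nullity, nullity = 3 − 2 = 1.

1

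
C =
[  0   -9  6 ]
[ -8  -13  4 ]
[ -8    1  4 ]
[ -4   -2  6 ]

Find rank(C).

Row reduce to echelon form.
Swap R1 ↔ R2
R3 ← R3 − R1: [0, 14, 0]
R4 ← R4 − (1/2)·R1: [0, 9/2, 4]
R3 ← R3 + (14/9)·R2: [0, 0, 28/3]
R4 ← R4 + (1/2)·R2: [0, 0, 7]
R4 ← R4 − (3/4)·R3: [0, 0, 0]
Echelon form has 3 nonzero rows, so rank(C) = 3.

3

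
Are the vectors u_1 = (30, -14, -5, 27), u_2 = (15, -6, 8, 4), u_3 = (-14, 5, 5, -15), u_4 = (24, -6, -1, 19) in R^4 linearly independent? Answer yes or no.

yes

Form the matrix with these vectors as rows and row reduce.
R2 ← R2 − (1/2)·R1: [0, 1, 21/2, -19/2]
R3 ← R3 + (7/15)·R1: [0, -23/15, 8/3, -12/5]
R4 ← R4 − (4/5)·R1: [0, 26/5, 3, -13/5]
R3 ← R3 + (23/15)·R2: [0, 0, 563/30, -509/30]
R4 ← R4 − (26/5)·R2: [0, 0, -258/5, 234/5]
R4 ← R4 + (1548/563)·R3: [0, 0, 0, 84/563]
4 nonzero rows, so the 4 vectors span a space of dimension 4.
Since 4 = 4, the vectors are linearly independent.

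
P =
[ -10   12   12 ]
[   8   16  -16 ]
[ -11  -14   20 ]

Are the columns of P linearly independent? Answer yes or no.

no

Row reduce P to echelon form.
R2 ← R2 + (4/5)·R1: [0, 128/5, -32/5]
R3 ← R3 − (11/10)·R1: [0, -136/5, 34/5]
R3 ← R3 + (17/16)·R2: [0, 0, 0]
2 pivots among 3 columns.
Only 2 < 3 pivot columns, so the columns are linearly dependent.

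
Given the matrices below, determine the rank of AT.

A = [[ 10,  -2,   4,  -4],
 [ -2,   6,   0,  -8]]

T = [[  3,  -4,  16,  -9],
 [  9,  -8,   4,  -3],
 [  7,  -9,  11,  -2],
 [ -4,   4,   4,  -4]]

2

First compute AT:
[[ 56, -76, 180, -76],
 [ 80, -72, -40,  32]]
Now row reduce the product.
R2 ← R2 − (10/7)·R1: [0, 256/7, -2080/7, 984/7]
2 nonzero rows, so rank(AT) = 2.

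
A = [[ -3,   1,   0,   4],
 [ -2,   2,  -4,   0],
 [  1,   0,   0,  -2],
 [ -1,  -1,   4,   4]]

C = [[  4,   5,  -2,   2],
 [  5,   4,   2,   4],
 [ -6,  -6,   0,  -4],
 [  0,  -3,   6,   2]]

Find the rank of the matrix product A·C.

2

First compute AC:
[[ -7, -23,  32,   6],
 [ 26,  22,   8,  20],
 [  4,  11, -14,  -2],
 [-33, -45,  24, -14]]
Now row reduce the product.
R2 ← R2 + (26/7)·R1: [0, -444/7, 888/7, 296/7]
R3 ← R3 + (4/7)·R1: [0, -15/7, 30/7, 10/7]
R4 ← R4 − (33/7)·R1: [0, 444/7, -888/7, -296/7]
R3 ← R3 − (5/148)·R2: [0, 0, 0, 0]
R4 ← R4 + R2: [0, 0, 0, 0]
2 nonzero rows, so rank(AC) = 2.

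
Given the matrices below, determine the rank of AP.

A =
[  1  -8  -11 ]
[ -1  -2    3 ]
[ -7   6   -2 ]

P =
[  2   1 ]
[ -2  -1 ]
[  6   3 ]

First compute AP:
[[-48, -24],
 [ 20,  10],
 [-38, -19]]
Now row reduce the product.
R2 ← R2 + (5/12)·R1: [0, 0]
R3 ← R3 − (19/24)·R1: [0, 0]
1 nonzero row, so rank(AP) = 1.

1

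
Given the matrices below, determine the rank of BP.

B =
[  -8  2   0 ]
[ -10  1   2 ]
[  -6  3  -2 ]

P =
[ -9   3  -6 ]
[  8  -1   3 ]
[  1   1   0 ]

First compute BP:
[[ 88, -26,  54],
 [100, -29,  63],
 [ 76, -23,  45]]
Now row reduce the product.
R2 ← R2 − (25/22)·R1: [0, 6/11, 18/11]
R3 ← R3 − (19/22)·R1: [0, -6/11, -18/11]
R3 ← R3 + R2: [0, 0, 0]
2 nonzero rows, so rank(BP) = 2.

2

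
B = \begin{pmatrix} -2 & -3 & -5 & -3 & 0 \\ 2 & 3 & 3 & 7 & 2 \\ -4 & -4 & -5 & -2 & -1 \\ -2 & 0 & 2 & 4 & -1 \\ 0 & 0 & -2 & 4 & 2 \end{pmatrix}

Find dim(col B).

3

Row reduce to echelon form.
R2 ← R2 + R1: [0, 0, -2, 4, 2]
R3 ← R3 − (2)·R1: [0, 2, 5, 4, -1]
R4 ← R4 − R1: [0, 3, 7, 7, -1]
Swap R2 ↔ R3
R4 ← R4 − (3/2)·R2: [0, 0, -1/2, 1, 1/2]
R4 ← R4 − (1/4)·R3: [0, 0, 0, 0, 0]
R5 ← R5 − R3: [0, 0, 0, 0, 0]
Echelon form has 3 nonzero rows, so rank(B) = 3.
The column space has dimension equal to the rank: 3.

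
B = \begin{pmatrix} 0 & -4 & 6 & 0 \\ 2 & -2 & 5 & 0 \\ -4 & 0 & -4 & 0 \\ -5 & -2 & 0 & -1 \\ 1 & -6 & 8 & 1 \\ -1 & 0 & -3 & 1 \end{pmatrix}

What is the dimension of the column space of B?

Row reduce to echelon form.
Swap R1 ↔ R2
R3 ← R3 + (2)·R1: [0, -4, 6, 0]
R4 ← R4 + (5/2)·R1: [0, -7, 25/2, -1]
R5 ← R5 − (1/2)·R1: [0, -5, 11/2, 1]
R6 ← R6 + (1/2)·R1: [0, -1, -1/2, 1]
R3 ← R3 − R2: [0, 0, 0, 0]
R4 ← R4 − (7/4)·R2: [0, 0, 2, -1]
R5 ← R5 − (5/4)·R2: [0, 0, -2, 1]
R6 ← R6 − (1/4)·R2: [0, 0, -2, 1]
Swap R3 ↔ R4
R5 ← R5 + R3: [0, 0, 0, 0]
R6 ← R6 + R3: [0, 0, 0, 0]
Echelon form has 3 nonzero rows, so rank(B) = 3.
The column space has dimension equal to the rank: 3.

3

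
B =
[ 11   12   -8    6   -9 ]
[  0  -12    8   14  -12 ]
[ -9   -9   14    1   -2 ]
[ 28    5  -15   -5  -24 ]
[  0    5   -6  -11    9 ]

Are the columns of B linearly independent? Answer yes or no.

yes

Row reduce B to echelon form.
R3 ← R3 + (9/11)·R1: [0, 9/11, 82/11, 65/11, -103/11]
R4 ← R4 − (28/11)·R1: [0, -281/11, 59/11, -223/11, -12/11]
R3 ← R3 + (3/44)·R2: [0, 0, 8, 151/22, -112/11]
R4 ← R4 − (281/132)·R2: [0, 0, -35/3, -3305/66, 269/11]
R5 ← R5 + (5/12)·R2: [0, 0, -8/3, -31/6, 4]
R4 ← R4 + (35/24)·R3: [0, 0, 0, -21155/528, 317/33]
R5 ← R5 + (1/3)·R3: [0, 0, 0, -95/33, 20/33]
R5 ← R5 − (304/4231)·R4: [0, 0, 0, 0, -356/4231]
5 pivots among 5 columns.
Every column is a pivot column, so the columns are linearly independent.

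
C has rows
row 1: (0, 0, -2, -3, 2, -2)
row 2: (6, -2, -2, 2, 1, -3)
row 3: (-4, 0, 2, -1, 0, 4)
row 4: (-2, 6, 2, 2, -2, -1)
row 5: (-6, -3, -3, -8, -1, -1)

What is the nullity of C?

Row reduce to echelon form.
Swap R1 ↔ R2
R3 ← R3 + (2/3)·R1: [0, -4/3, 2/3, 1/3, 2/3, 2]
R4 ← R4 + (1/3)·R1: [0, 16/3, 4/3, 8/3, -5/3, -2]
R5 ← R5 + R1: [0, -5, -5, -6, 0, -4]
Swap R2 ↔ R3
R4 ← R4 + (4)·R2: [0, 0, 4, 4, 1, 6]
R5 ← R5 − (15/4)·R2: [0, 0, -15/2, -29/4, -5/2, -23/2]
R4 ← R4 + (2)·R3: [0, 0, 0, -2, 5, 2]
R5 ← R5 − (15/4)·R3: [0, 0, 0, 4, -10, -4]
R5 ← R5 + (2)·R4: [0, 0, 0, 0, 0, 0]
4 nonzero rows, so rank(C) = 4.
C has 6 columns; by rank–nullity, nullity = 6 − 4 = 2.

2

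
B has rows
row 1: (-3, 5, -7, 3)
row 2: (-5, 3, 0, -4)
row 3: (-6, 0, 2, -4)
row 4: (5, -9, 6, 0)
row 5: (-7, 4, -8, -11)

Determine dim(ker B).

Row reduce to echelon form.
R2 ← R2 − (5/3)·R1: [0, -16/3, 35/3, -9]
R3 ← R3 − (2)·R1: [0, -10, 16, -10]
R4 ← R4 + (5/3)·R1: [0, -2/3, -17/3, 5]
R5 ← R5 − (7/3)·R1: [0, -23/3, 25/3, -18]
R3 ← R3 − (15/8)·R2: [0, 0, -47/8, 55/8]
R4 ← R4 − (1/8)·R2: [0, 0, -57/8, 49/8]
R5 ← R5 − (23/16)·R2: [0, 0, -135/16, -81/16]
R4 ← R4 − (57/47)·R3: [0, 0, 0, -104/47]
R5 ← R5 − (135/94)·R3: [0, 0, 0, -702/47]
R5 ← R5 − (27/4)·R4: [0, 0, 0, 0]
4 nonzero rows, so rank(B) = 4.
B has 4 columns; by rank–nullity, nullity = 4 − 4 = 0.

0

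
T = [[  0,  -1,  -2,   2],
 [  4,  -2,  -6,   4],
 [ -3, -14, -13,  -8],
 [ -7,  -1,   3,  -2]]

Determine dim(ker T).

Row reduce to echelon form.
Swap R1 ↔ R2
R3 ← R3 + (3/4)·R1: [0, -31/2, -35/2, -5]
R4 ← R4 + (7/4)·R1: [0, -9/2, -15/2, 5]
R3 ← R3 − (31/2)·R2: [0, 0, 27/2, -36]
R4 ← R4 − (9/2)·R2: [0, 0, 3/2, -4]
R4 ← R4 − (1/9)·R3: [0, 0, 0, 0]
3 nonzero rows, so rank(T) = 3.
T has 4 columns; by rank–nullity, nullity = 4 − 3 = 1.

1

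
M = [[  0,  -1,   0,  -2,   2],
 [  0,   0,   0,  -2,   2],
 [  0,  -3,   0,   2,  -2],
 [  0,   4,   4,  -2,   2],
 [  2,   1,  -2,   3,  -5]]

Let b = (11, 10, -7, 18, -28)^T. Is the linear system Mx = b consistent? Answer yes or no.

yes

Row reduce the augmented matrix [M | b].
Swap R1 ↔ R5
Swap R2 ↔ R3
R4 ← R4 + (4/3)·R2: [0, 0, 4, 2/3, -2/3, 26/3]
R5 ← R5 − (1/3)·R2: [0, 0, 0, -8/3, 8/3, 40/3]
Swap R3 ↔ R4
R5 ← R5 − (4/3)·R4: [0, 0, 0, 0, 0, 0]
The echelon form has 4 nonzero rows, and every pivot lies in the first 5 columns, so rank(M) = rank([M|b]) = 4.
The system is consistent.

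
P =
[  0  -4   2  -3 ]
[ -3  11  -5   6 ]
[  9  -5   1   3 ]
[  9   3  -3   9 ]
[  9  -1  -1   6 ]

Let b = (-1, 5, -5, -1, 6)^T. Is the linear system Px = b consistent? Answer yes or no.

no

Row reduce the augmented matrix [P | b].
Swap R1 ↔ R2
R3 ← R3 + (3)·R1: [0, 28, -14, 21, 10]
R4 ← R4 + (3)·R1: [0, 36, -18, 27, 14]
R5 ← R5 + (3)·R1: [0, 32, -16, 24, 21]
R3 ← R3 + (7)·R2: [0, 0, 0, 0, 3]
R4 ← R4 + (9)·R2: [0, 0, 0, 0, 5]
R5 ← R5 + (8)·R2: [0, 0, 0, 0, 13]
R4 ← R4 − (5/3)·R3: [0, 0, 0, 0, 0]
R5 ← R5 − (13/3)·R3: [0, 0, 0, 0, 0]
The echelon form has 3 nonzero rows; the last pivot sits in the augmented column, so rank(P) = 2 but rank([P|b]) = 3.
Since the ranks differ, the system is inconsistent.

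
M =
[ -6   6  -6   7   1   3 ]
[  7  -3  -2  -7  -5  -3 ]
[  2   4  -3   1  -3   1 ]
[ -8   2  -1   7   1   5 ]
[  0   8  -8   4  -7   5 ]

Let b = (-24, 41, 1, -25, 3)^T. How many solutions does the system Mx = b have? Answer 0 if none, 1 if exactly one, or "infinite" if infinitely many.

infinite

Row reduce the augmented matrix [M | b].
R2 ← R2 + (7/6)·R1: [0, 4, -9, 7/6, -23/6, 1/2, 13]
R3 ← R3 + (1/3)·R1: [0, 6, -5, 10/3, -8/3, 2, -7]
R4 ← R4 − (4/3)·R1: [0, -6, 7, -7/3, -1/3, 1, 7]
R3 ← R3 − (3/2)·R2: [0, 0, 17/2, 19/12, 37/12, 5/4, -53/2]
R4 ← R4 + (3/2)·R2: [0, 0, -13/2, -7/12, -73/12, 7/4, 53/2]
R5 ← R5 − (2)·R2: [0, 0, 10, 5/3, 2/3, 4, -23]
R4 ← R4 + (13/17)·R3: [0, 0, 0, 32/51, -190/51, 46/17, 106/17]
R5 ← R5 − (20/17)·R3: [0, 0, 0, -10/51, -151/51, 43/17, 139/17]
R5 ← R5 + (5/16)·R4: [0, 0, 0, 0, -33/8, 27/8, 81/8]
The echelon form has 5 nonzero rows, and every pivot lies in the first 6 columns, so rank(M) = rank([M|b]) = 5.
The system is consistent.
rank = 5 < 6 unknowns, so there are infinitely many solutions.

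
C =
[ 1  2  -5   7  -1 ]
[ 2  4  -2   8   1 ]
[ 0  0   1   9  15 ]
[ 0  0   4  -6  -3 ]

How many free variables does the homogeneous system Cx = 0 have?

2

Row reduce to echelon form.
R2 ← R2 − (2)·R1: [0, 0, 8, -6, 3]
R3 ← R3 − (1/8)·R2: [0, 0, 0, 39/4, 117/8]
R4 ← R4 − (1/2)·R2: [0, 0, 0, -3, -9/2]
R4 ← R4 + (4/13)·R3: [0, 0, 0, 0, 0]
3 nonzero rows, so rank(C) = 3.
C has 5 columns; by rank–nullity, nullity = 5 − 3 = 2.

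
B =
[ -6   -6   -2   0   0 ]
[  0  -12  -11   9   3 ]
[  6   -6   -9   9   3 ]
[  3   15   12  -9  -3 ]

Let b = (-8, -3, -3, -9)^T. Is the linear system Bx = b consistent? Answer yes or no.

Row reduce the augmented matrix [B | b].
R3 ← R3 + R1: [0, -12, -11, 9, 3, -11]
R4 ← R4 + (1/2)·R1: [0, 12, 11, -9, -3, -13]
R3 ← R3 − R2: [0, 0, 0, 0, 0, -8]
R4 ← R4 + R2: [0, 0, 0, 0, 0, -16]
R4 ← R4 − (2)·R3: [0, 0, 0, 0, 0, 0]
The echelon form has 3 nonzero rows; the last pivot sits in the augmented column, so rank(B) = 2 but rank([B|b]) = 3.
Since the ranks differ, the system is inconsistent.

no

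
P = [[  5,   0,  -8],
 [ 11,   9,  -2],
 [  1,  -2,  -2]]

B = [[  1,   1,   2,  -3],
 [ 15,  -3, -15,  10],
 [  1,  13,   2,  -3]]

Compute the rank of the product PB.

3

First compute PB:
[[ -3, -99,  -6,   9],
 [144, -42, -117,  63],
 [-31, -19,  28, -17]]
Now row reduce the product.
R2 ← R2 + (48)·R1: [0, -4794, -405, 495]
R3 ← R3 − (31/3)·R1: [0, 1004, 90, -110]
R3 ← R3 + (502/2397)·R2: [0, 0, 4140/799, -5060/799]
3 nonzero rows, so rank(PB) = 3.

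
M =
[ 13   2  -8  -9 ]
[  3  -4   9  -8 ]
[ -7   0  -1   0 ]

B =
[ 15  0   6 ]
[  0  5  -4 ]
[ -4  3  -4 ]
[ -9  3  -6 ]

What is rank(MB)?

2

First compute MB:
[[308, -41, 156],
 [ 81, -17,  46],
 [-101,  -3, -38]]
Now row reduce the product.
R2 ← R2 − (81/308)·R1: [0, -1915/308, 383/77]
R3 ← R3 + (101/308)·R1: [0, -5065/308, 1013/77]
R3 ← R3 − (1013/383)·R2: [0, 0, 0]
2 nonzero rows, so rank(MB) = 2.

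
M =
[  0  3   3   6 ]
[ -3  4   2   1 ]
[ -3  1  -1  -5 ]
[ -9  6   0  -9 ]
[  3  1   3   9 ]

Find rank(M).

Row reduce to echelon form.
Swap R1 ↔ R2
R3 ← R3 − R1: [0, -3, -3, -6]
R4 ← R4 − (3)·R1: [0, -6, -6, -12]
R5 ← R5 + R1: [0, 5, 5, 10]
R3 ← R3 + R2: [0, 0, 0, 0]
R4 ← R4 + (2)·R2: [0, 0, 0, 0]
R5 ← R5 − (5/3)·R2: [0, 0, 0, 0]
Echelon form has 2 nonzero rows, so rank(M) = 2.

2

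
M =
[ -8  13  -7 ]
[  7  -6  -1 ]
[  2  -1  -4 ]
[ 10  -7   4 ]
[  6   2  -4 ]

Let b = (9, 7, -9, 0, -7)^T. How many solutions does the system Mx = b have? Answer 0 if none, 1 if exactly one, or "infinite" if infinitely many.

0

Row reduce the augmented matrix [M | b].
R2 ← R2 + (7/8)·R1: [0, 43/8, -57/8, 119/8]
R3 ← R3 + (1/4)·R1: [0, 9/4, -23/4, -27/4]
R4 ← R4 + (5/4)·R1: [0, 37/4, -19/4, 45/4]
R5 ← R5 + (3/4)·R1: [0, 47/4, -37/4, -1/4]
R3 ← R3 − (18/43)·R2: [0, 0, -119/43, -558/43]
R4 ← R4 − (74/43)·R2: [0, 0, 323/43, -617/43]
R5 ← R5 − (94/43)·R2: [0, 0, 272/43, -1409/43]
R4 ← R4 + (19/7)·R3: [0, 0, 0, -347/7]
R5 ← R5 + (16/7)·R3: [0, 0, 0, -437/7]
R5 ← R5 − (437/347)·R4: [0, 0, 0, 0]
The echelon form has 4 nonzero rows; the last pivot sits in the augmented column, so rank(M) = 3 but rank([M|b]) = 4.
Since the ranks differ, the system is inconsistent.
It has no solutions.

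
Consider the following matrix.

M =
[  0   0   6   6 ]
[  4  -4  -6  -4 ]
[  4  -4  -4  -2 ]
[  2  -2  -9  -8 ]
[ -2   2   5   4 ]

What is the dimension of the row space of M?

Row reduce to echelon form.
Swap R1 ↔ R2
R3 ← R3 − R1: [0, 0, 2, 2]
R4 ← R4 − (1/2)·R1: [0, 0, -6, -6]
R5 ← R5 + (1/2)·R1: [0, 0, 2, 2]
R3 ← R3 − (1/3)·R2: [0, 0, 0, 0]
R4 ← R4 + R2: [0, 0, 0, 0]
R5 ← R5 − (1/3)·R2: [0, 0, 0, 0]
Echelon form has 2 nonzero rows, so rank(M) = 2.
The row space has dimension equal to the rank: 2.

2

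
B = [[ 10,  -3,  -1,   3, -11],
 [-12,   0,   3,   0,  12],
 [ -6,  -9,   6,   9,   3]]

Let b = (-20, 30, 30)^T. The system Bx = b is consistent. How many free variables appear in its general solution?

Row reduce the augmented matrix [B | b].
R2 ← R2 + (6/5)·R1: [0, -18/5, 9/5, 18/5, -6/5, 6]
R3 ← R3 + (3/5)·R1: [0, -54/5, 27/5, 54/5, -18/5, 18]
R3 ← R3 − (3)·R2: [0, 0, 0, 0, 0, 0]
The echelon form has 2 nonzero rows, and every pivot lies in the first 5 columns, so rank(B) = rank([B|b]) = 2.
The system is consistent.
Free variables = (unknowns) − (rank) = 5 − 2 = 3.

3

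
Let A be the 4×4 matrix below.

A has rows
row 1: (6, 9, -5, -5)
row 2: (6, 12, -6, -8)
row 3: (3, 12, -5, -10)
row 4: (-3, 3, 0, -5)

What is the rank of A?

Row reduce to echelon form.
R2 ← R2 − R1: [0, 3, -1, -3]
R3 ← R3 − (1/2)·R1: [0, 15/2, -5/2, -15/2]
R4 ← R4 + (1/2)·R1: [0, 15/2, -5/2, -15/2]
R3 ← R3 − (5/2)·R2: [0, 0, 0, 0]
R4 ← R4 − (5/2)·R2: [0, 0, 0, 0]
Echelon form has 2 nonzero rows, so rank(A) = 2.

2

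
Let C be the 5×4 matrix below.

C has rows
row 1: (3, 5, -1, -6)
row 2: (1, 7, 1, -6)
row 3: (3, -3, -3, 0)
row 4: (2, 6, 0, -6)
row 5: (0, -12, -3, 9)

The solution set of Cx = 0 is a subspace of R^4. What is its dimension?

2

Row reduce to echelon form.
R2 ← R2 − (1/3)·R1: [0, 16/3, 4/3, -4]
R3 ← R3 − R1: [0, -8, -2, 6]
R4 ← R4 − (2/3)·R1: [0, 8/3, 2/3, -2]
R3 ← R3 + (3/2)·R2: [0, 0, 0, 0]
R4 ← R4 − (1/2)·R2: [0, 0, 0, 0]
R5 ← R5 + (9/4)·R2: [0, 0, 0, 0]
2 nonzero rows, so rank(C) = 2.
C has 4 columns; by rank–nullity, nullity = 4 − 2 = 2.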